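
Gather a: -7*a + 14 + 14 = 28 - 7*a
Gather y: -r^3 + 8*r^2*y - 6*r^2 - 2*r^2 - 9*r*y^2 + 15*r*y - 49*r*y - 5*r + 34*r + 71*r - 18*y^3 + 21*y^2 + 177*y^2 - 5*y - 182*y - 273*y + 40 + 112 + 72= -r^3 - 8*r^2 + 100*r - 18*y^3 + y^2*(198 - 9*r) + y*(8*r^2 - 34*r - 460) + 224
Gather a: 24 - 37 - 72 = -85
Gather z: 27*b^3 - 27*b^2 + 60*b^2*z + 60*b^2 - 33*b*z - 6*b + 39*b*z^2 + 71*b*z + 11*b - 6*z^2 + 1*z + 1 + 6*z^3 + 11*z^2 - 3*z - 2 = 27*b^3 + 33*b^2 + 5*b + 6*z^3 + z^2*(39*b + 5) + z*(60*b^2 + 38*b - 2) - 1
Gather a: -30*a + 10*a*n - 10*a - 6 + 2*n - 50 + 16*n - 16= a*(10*n - 40) + 18*n - 72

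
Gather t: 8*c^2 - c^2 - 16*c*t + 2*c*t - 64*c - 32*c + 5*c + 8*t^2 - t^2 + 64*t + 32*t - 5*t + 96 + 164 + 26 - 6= 7*c^2 - 91*c + 7*t^2 + t*(91 - 14*c) + 280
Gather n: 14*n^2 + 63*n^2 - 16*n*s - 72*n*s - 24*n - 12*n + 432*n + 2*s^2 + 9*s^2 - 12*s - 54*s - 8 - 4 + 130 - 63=77*n^2 + n*(396 - 88*s) + 11*s^2 - 66*s + 55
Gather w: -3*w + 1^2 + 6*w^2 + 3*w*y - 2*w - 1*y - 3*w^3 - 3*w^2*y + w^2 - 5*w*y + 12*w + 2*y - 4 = -3*w^3 + w^2*(7 - 3*y) + w*(7 - 2*y) + y - 3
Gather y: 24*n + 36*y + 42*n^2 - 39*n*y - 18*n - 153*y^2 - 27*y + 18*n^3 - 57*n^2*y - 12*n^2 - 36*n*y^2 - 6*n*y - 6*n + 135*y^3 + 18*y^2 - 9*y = 18*n^3 + 30*n^2 + 135*y^3 + y^2*(-36*n - 135) + y*(-57*n^2 - 45*n)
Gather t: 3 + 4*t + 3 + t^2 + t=t^2 + 5*t + 6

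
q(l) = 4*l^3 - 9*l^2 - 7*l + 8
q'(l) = 12*l^2 - 18*l - 7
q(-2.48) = -91.01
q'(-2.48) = 111.44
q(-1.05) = 0.80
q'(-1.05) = 25.13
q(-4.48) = -500.94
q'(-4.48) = 314.48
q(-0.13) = 8.75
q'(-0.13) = -4.46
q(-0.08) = 8.50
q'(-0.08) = -5.48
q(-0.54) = 8.53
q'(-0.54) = 6.22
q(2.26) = -7.62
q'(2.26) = 13.61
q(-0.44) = 9.00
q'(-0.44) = 3.24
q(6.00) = 506.00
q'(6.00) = 317.00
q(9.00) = 2132.00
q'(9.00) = 803.00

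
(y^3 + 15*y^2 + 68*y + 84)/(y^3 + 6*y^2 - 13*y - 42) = (y + 6)/(y - 3)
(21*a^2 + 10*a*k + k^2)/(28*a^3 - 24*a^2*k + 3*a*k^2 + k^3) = (3*a + k)/(4*a^2 - 4*a*k + k^2)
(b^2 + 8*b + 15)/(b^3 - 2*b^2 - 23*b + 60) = (b + 3)/(b^2 - 7*b + 12)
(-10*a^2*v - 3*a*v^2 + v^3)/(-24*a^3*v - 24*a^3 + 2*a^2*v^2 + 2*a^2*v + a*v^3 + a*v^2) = v*(-10*a^2 - 3*a*v + v^2)/(a*(-24*a^2*v - 24*a^2 + 2*a*v^2 + 2*a*v + v^3 + v^2))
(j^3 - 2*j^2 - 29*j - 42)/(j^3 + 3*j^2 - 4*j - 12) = (j - 7)/(j - 2)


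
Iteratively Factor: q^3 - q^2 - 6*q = (q - 3)*(q^2 + 2*q) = (q - 3)*(q + 2)*(q)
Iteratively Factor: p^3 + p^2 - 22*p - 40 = (p + 2)*(p^2 - p - 20) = (p - 5)*(p + 2)*(p + 4)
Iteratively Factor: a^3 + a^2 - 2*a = (a - 1)*(a^2 + 2*a) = (a - 1)*(a + 2)*(a)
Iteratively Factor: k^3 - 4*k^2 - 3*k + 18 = (k - 3)*(k^2 - k - 6) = (k - 3)*(k + 2)*(k - 3)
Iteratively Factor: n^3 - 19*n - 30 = (n + 2)*(n^2 - 2*n - 15) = (n + 2)*(n + 3)*(n - 5)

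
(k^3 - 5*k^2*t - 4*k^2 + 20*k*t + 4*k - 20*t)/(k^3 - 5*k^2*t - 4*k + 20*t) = (k - 2)/(k + 2)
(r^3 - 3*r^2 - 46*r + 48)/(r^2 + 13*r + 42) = (r^2 - 9*r + 8)/(r + 7)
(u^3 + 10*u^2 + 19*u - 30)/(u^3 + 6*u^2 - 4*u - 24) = (u^2 + 4*u - 5)/(u^2 - 4)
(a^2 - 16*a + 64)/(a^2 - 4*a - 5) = (-a^2 + 16*a - 64)/(-a^2 + 4*a + 5)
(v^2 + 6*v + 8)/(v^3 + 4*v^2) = (v + 2)/v^2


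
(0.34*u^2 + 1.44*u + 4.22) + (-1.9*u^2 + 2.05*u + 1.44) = -1.56*u^2 + 3.49*u + 5.66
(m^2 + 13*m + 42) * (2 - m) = -m^3 - 11*m^2 - 16*m + 84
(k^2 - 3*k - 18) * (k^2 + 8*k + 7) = k^4 + 5*k^3 - 35*k^2 - 165*k - 126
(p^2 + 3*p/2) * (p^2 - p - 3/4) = p^4 + p^3/2 - 9*p^2/4 - 9*p/8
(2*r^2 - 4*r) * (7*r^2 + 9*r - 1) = 14*r^4 - 10*r^3 - 38*r^2 + 4*r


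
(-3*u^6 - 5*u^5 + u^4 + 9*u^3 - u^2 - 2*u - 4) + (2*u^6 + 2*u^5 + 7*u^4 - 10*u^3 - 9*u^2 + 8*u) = -u^6 - 3*u^5 + 8*u^4 - u^3 - 10*u^2 + 6*u - 4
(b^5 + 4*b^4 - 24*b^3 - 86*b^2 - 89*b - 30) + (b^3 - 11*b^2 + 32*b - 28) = b^5 + 4*b^4 - 23*b^3 - 97*b^2 - 57*b - 58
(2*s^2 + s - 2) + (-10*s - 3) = 2*s^2 - 9*s - 5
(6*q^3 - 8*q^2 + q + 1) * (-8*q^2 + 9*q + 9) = -48*q^5 + 118*q^4 - 26*q^3 - 71*q^2 + 18*q + 9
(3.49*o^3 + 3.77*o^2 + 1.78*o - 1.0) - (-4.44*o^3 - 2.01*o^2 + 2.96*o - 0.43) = 7.93*o^3 + 5.78*o^2 - 1.18*o - 0.57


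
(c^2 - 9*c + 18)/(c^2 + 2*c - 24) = (c^2 - 9*c + 18)/(c^2 + 2*c - 24)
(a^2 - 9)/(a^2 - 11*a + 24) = (a + 3)/(a - 8)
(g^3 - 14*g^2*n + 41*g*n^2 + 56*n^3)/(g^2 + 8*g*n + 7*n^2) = (g^2 - 15*g*n + 56*n^2)/(g + 7*n)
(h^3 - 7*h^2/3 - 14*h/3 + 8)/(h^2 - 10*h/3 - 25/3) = (-3*h^3 + 7*h^2 + 14*h - 24)/(-3*h^2 + 10*h + 25)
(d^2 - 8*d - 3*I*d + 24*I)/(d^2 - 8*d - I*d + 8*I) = (d - 3*I)/(d - I)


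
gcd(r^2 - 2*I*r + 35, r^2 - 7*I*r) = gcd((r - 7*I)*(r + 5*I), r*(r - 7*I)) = r - 7*I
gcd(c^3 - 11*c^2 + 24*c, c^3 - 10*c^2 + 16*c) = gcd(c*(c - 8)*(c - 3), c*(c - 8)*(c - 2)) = c^2 - 8*c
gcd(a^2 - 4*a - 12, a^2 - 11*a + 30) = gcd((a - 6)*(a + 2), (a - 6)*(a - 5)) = a - 6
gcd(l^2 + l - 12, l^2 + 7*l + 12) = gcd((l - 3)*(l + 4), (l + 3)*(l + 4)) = l + 4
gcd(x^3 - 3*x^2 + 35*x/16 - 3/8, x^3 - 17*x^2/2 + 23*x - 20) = x - 2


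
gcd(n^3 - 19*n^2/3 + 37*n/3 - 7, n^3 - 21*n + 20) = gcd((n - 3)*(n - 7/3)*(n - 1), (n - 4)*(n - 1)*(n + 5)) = n - 1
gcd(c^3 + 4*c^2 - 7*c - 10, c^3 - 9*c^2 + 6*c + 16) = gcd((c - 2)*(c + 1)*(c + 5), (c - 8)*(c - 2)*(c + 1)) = c^2 - c - 2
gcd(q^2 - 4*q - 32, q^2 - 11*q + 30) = 1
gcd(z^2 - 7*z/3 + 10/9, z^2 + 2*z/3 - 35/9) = z - 5/3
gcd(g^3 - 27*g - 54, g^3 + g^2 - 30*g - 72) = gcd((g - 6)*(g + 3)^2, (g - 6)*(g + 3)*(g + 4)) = g^2 - 3*g - 18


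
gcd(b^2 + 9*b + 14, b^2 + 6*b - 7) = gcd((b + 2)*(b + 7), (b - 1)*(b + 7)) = b + 7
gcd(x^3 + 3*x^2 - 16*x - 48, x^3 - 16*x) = x^2 - 16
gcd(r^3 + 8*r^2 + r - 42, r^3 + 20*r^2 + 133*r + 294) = r + 7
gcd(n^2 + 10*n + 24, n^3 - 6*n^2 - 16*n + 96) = n + 4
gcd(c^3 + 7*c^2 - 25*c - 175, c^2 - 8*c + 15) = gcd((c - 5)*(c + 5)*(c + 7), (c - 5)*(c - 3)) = c - 5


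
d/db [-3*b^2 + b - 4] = 1 - 6*b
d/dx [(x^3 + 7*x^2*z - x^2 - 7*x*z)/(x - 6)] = (2*x^3 + 7*x^2*z - 19*x^2 - 84*x*z + 12*x + 42*z)/(x^2 - 12*x + 36)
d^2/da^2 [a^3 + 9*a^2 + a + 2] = 6*a + 18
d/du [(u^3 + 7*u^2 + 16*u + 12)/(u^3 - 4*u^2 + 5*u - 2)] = (-11*u^3 - 33*u^2 + 24*u + 92)/(u^5 - 7*u^4 + 19*u^3 - 25*u^2 + 16*u - 4)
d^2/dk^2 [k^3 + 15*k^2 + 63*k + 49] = 6*k + 30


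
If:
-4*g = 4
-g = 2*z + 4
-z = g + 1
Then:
No Solution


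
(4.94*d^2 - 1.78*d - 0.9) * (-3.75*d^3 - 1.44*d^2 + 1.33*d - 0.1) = -18.525*d^5 - 0.4386*d^4 + 12.5084*d^3 - 1.5654*d^2 - 1.019*d + 0.09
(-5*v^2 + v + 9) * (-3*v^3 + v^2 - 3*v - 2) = 15*v^5 - 8*v^4 - 11*v^3 + 16*v^2 - 29*v - 18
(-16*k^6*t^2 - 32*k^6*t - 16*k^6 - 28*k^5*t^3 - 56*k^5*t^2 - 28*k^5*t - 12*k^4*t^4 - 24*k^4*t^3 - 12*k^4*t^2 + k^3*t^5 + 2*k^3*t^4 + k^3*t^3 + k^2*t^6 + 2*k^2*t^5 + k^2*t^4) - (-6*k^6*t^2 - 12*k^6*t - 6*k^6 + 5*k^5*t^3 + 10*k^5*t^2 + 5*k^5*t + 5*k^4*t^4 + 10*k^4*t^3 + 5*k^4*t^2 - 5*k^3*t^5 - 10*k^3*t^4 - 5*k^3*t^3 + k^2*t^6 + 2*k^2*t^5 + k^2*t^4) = -10*k^6*t^2 - 20*k^6*t - 10*k^6 - 33*k^5*t^3 - 66*k^5*t^2 - 33*k^5*t - 17*k^4*t^4 - 34*k^4*t^3 - 17*k^4*t^2 + 6*k^3*t^5 + 12*k^3*t^4 + 6*k^3*t^3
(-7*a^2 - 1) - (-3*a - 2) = -7*a^2 + 3*a + 1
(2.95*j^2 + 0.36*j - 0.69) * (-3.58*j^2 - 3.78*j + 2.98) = -10.561*j^4 - 12.4398*j^3 + 9.9004*j^2 + 3.681*j - 2.0562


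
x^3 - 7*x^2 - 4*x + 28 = (x - 7)*(x - 2)*(x + 2)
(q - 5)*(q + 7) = q^2 + 2*q - 35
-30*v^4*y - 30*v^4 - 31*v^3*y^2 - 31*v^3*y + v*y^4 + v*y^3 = (-6*v + y)*(v + y)*(5*v + y)*(v*y + v)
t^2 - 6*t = t*(t - 6)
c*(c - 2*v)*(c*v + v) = c^3*v - 2*c^2*v^2 + c^2*v - 2*c*v^2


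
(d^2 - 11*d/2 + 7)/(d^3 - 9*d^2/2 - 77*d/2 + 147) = (d - 2)/(d^2 - d - 42)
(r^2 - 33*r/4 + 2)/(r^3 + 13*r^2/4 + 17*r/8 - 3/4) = 2*(r - 8)/(2*r^2 + 7*r + 6)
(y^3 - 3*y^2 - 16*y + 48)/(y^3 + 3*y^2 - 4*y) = (y^2 - 7*y + 12)/(y*(y - 1))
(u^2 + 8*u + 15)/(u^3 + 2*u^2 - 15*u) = (u + 3)/(u*(u - 3))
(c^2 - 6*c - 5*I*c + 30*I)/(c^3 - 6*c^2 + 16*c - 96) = (c - 5*I)/(c^2 + 16)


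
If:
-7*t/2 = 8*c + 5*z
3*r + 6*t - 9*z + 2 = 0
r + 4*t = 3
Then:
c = z/32 - 77/96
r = 6*z - 13/3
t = 11/6 - 3*z/2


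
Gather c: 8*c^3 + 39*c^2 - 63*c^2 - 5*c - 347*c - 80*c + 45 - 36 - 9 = 8*c^3 - 24*c^2 - 432*c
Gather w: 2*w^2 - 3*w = 2*w^2 - 3*w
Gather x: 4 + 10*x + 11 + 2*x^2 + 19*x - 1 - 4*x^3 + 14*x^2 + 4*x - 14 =-4*x^3 + 16*x^2 + 33*x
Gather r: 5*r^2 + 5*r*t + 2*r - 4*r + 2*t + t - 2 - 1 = 5*r^2 + r*(5*t - 2) + 3*t - 3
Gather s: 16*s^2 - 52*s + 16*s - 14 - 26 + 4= 16*s^2 - 36*s - 36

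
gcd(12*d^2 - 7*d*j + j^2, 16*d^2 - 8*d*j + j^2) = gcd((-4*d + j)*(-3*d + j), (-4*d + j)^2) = 4*d - j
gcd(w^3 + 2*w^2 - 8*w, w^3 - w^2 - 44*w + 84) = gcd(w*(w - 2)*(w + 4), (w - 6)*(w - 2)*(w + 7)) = w - 2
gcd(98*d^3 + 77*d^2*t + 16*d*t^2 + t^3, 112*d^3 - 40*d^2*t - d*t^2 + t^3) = 7*d + t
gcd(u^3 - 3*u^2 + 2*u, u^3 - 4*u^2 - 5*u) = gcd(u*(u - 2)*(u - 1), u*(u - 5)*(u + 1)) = u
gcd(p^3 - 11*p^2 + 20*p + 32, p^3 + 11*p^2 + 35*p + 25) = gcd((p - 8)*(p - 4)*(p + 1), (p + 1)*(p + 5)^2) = p + 1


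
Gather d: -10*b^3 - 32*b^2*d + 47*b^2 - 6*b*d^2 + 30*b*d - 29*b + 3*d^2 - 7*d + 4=-10*b^3 + 47*b^2 - 29*b + d^2*(3 - 6*b) + d*(-32*b^2 + 30*b - 7) + 4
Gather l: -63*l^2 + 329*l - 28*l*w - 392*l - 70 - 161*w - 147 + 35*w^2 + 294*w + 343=-63*l^2 + l*(-28*w - 63) + 35*w^2 + 133*w + 126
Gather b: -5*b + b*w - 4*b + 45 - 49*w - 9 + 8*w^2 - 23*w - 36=b*(w - 9) + 8*w^2 - 72*w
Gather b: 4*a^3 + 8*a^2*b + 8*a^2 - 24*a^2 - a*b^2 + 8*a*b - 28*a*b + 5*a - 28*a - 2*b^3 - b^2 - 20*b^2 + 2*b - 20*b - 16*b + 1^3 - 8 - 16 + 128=4*a^3 - 16*a^2 - 23*a - 2*b^3 + b^2*(-a - 21) + b*(8*a^2 - 20*a - 34) + 105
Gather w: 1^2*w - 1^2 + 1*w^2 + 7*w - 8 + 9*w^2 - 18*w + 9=10*w^2 - 10*w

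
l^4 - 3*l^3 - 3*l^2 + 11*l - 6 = (l - 3)*(l - 1)^2*(l + 2)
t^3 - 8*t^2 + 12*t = t*(t - 6)*(t - 2)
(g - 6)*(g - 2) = g^2 - 8*g + 12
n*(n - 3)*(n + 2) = n^3 - n^2 - 6*n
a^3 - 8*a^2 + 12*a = a*(a - 6)*(a - 2)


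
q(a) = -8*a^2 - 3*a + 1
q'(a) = -16*a - 3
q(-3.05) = -64.27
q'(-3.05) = 45.80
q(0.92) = -8.53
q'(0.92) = -17.72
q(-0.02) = 1.06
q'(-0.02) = -2.68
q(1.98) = -36.30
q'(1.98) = -34.68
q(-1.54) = -13.35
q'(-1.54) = 21.64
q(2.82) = -71.08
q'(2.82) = -48.12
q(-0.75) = -1.25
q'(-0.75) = 9.00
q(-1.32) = -8.98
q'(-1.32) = 18.12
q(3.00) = -80.00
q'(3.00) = -51.00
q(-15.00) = -1754.00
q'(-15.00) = 237.00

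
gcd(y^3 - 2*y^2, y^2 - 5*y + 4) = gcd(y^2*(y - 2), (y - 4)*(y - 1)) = 1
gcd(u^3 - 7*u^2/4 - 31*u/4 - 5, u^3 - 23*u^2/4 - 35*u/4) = u + 5/4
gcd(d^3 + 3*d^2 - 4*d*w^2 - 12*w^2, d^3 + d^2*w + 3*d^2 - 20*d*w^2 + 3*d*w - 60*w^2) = d + 3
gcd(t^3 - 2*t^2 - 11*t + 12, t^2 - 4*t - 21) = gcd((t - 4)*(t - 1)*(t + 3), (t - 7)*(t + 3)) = t + 3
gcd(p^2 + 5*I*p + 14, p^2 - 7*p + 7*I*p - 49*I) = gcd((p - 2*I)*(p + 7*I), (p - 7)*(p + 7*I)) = p + 7*I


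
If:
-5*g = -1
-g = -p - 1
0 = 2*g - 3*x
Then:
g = 1/5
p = -4/5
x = 2/15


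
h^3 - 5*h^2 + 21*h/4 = h*(h - 7/2)*(h - 3/2)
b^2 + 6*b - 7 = (b - 1)*(b + 7)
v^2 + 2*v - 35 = (v - 5)*(v + 7)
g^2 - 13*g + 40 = (g - 8)*(g - 5)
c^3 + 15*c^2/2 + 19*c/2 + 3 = (c + 1/2)*(c + 1)*(c + 6)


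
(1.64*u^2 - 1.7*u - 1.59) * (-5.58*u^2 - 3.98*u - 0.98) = -9.1512*u^4 + 2.9588*u^3 + 14.031*u^2 + 7.9942*u + 1.5582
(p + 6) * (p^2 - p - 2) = p^3 + 5*p^2 - 8*p - 12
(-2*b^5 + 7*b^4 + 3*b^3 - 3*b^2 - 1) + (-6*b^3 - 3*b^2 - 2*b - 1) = -2*b^5 + 7*b^4 - 3*b^3 - 6*b^2 - 2*b - 2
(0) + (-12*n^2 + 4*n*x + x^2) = -12*n^2 + 4*n*x + x^2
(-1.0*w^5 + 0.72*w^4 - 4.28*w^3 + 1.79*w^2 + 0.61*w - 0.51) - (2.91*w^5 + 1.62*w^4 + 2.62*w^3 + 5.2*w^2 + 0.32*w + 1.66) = -3.91*w^5 - 0.9*w^4 - 6.9*w^3 - 3.41*w^2 + 0.29*w - 2.17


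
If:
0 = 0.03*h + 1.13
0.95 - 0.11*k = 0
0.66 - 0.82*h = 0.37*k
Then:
No Solution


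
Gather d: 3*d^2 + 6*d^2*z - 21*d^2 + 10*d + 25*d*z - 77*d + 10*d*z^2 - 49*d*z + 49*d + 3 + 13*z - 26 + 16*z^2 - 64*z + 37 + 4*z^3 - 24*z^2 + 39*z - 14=d^2*(6*z - 18) + d*(10*z^2 - 24*z - 18) + 4*z^3 - 8*z^2 - 12*z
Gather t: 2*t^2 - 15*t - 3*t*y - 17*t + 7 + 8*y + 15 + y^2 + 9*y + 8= 2*t^2 + t*(-3*y - 32) + y^2 + 17*y + 30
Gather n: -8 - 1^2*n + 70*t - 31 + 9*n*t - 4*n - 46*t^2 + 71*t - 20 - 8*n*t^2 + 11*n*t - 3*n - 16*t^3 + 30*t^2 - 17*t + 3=n*(-8*t^2 + 20*t - 8) - 16*t^3 - 16*t^2 + 124*t - 56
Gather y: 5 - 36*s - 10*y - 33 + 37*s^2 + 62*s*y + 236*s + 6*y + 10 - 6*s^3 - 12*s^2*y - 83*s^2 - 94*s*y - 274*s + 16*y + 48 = -6*s^3 - 46*s^2 - 74*s + y*(-12*s^2 - 32*s + 12) + 30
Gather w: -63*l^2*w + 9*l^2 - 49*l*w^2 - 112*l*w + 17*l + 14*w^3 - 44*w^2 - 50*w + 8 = 9*l^2 + 17*l + 14*w^3 + w^2*(-49*l - 44) + w*(-63*l^2 - 112*l - 50) + 8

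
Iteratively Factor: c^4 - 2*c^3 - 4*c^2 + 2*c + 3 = (c - 1)*(c^3 - c^2 - 5*c - 3) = (c - 1)*(c + 1)*(c^2 - 2*c - 3) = (c - 1)*(c + 1)^2*(c - 3)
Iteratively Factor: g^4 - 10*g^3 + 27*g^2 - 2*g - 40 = (g - 4)*(g^3 - 6*g^2 + 3*g + 10) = (g - 4)*(g - 2)*(g^2 - 4*g - 5) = (g - 5)*(g - 4)*(g - 2)*(g + 1)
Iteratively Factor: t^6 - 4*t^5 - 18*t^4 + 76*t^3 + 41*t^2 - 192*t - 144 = (t + 4)*(t^5 - 8*t^4 + 14*t^3 + 20*t^2 - 39*t - 36) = (t - 3)*(t + 4)*(t^4 - 5*t^3 - t^2 + 17*t + 12) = (t - 3)*(t + 1)*(t + 4)*(t^3 - 6*t^2 + 5*t + 12) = (t - 3)^2*(t + 1)*(t + 4)*(t^2 - 3*t - 4) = (t - 3)^2*(t + 1)^2*(t + 4)*(t - 4)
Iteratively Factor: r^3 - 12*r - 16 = (r + 2)*(r^2 - 2*r - 8) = (r - 4)*(r + 2)*(r + 2)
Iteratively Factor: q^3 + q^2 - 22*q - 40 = (q + 4)*(q^2 - 3*q - 10) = (q + 2)*(q + 4)*(q - 5)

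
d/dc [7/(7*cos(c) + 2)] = 49*sin(c)/(7*cos(c) + 2)^2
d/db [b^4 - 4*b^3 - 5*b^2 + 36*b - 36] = 4*b^3 - 12*b^2 - 10*b + 36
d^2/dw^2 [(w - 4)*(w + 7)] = 2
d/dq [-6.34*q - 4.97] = -6.34000000000000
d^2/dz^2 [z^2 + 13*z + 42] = 2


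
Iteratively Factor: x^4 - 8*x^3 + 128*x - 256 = (x - 4)*(x^3 - 4*x^2 - 16*x + 64) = (x - 4)^2*(x^2 - 16) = (x - 4)^2*(x + 4)*(x - 4)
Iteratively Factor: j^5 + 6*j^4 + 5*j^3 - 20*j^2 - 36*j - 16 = (j + 1)*(j^4 + 5*j^3 - 20*j - 16) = (j - 2)*(j + 1)*(j^3 + 7*j^2 + 14*j + 8) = (j - 2)*(j + 1)*(j + 2)*(j^2 + 5*j + 4) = (j - 2)*(j + 1)*(j + 2)*(j + 4)*(j + 1)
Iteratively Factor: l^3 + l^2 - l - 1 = (l + 1)*(l^2 - 1) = (l - 1)*(l + 1)*(l + 1)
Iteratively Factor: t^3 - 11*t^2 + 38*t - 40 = (t - 5)*(t^2 - 6*t + 8) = (t - 5)*(t - 2)*(t - 4)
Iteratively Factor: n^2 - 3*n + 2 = (n - 1)*(n - 2)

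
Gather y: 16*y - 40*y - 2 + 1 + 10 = 9 - 24*y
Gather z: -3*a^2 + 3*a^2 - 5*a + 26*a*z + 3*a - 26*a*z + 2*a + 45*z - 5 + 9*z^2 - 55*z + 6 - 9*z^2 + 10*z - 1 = 0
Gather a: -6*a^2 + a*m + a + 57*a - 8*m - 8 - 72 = -6*a^2 + a*(m + 58) - 8*m - 80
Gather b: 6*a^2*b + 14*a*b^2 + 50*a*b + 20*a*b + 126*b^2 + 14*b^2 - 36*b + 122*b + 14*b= b^2*(14*a + 140) + b*(6*a^2 + 70*a + 100)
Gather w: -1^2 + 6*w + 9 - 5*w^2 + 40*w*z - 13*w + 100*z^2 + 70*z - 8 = -5*w^2 + w*(40*z - 7) + 100*z^2 + 70*z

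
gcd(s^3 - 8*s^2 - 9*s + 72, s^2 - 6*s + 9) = s - 3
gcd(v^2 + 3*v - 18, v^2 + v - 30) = v + 6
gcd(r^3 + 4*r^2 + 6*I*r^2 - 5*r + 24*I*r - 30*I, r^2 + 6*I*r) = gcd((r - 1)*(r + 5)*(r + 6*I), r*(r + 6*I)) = r + 6*I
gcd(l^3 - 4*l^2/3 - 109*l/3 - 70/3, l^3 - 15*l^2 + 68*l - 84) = l - 7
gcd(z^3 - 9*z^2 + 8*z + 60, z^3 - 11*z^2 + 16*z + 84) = z^2 - 4*z - 12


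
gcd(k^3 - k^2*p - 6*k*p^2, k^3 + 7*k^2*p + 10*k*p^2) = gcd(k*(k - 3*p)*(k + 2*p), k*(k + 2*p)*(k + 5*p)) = k^2 + 2*k*p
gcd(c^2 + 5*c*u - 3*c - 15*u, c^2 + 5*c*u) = c + 5*u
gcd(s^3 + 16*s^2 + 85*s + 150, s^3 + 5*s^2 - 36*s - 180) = s^2 + 11*s + 30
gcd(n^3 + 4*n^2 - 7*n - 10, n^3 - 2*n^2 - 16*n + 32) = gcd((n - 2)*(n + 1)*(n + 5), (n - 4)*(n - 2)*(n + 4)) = n - 2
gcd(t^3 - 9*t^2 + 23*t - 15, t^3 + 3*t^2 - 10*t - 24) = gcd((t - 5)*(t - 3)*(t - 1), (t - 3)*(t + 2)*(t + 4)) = t - 3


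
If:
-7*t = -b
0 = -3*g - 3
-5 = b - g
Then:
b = -6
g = -1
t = -6/7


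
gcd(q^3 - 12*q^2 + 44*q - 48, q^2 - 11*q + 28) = q - 4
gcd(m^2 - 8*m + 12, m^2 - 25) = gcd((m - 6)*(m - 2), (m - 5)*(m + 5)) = 1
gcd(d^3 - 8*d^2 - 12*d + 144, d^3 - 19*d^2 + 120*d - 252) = d^2 - 12*d + 36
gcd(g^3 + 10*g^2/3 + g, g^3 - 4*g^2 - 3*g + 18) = 1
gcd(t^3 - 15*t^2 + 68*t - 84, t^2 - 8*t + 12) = t^2 - 8*t + 12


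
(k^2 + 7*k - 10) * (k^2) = k^4 + 7*k^3 - 10*k^2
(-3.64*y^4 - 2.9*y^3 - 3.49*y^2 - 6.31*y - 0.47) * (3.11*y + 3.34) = -11.3204*y^5 - 21.1766*y^4 - 20.5399*y^3 - 31.2807*y^2 - 22.5371*y - 1.5698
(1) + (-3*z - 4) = -3*z - 3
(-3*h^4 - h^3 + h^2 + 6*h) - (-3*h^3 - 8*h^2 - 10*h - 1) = -3*h^4 + 2*h^3 + 9*h^2 + 16*h + 1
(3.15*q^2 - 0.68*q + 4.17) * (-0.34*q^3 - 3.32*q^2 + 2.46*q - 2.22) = -1.071*q^5 - 10.2268*q^4 + 8.5888*q^3 - 22.5102*q^2 + 11.7678*q - 9.2574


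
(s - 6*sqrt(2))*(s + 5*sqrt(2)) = s^2 - sqrt(2)*s - 60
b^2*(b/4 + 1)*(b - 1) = b^4/4 + 3*b^3/4 - b^2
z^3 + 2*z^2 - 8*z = z*(z - 2)*(z + 4)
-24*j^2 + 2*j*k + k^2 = (-4*j + k)*(6*j + k)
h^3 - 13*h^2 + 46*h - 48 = (h - 8)*(h - 3)*(h - 2)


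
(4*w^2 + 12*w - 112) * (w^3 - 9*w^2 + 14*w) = 4*w^5 - 24*w^4 - 164*w^3 + 1176*w^2 - 1568*w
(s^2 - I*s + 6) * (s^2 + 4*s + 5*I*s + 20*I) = s^4 + 4*s^3 + 4*I*s^3 + 11*s^2 + 16*I*s^2 + 44*s + 30*I*s + 120*I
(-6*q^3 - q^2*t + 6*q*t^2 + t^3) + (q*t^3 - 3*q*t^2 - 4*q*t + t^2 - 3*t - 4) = -6*q^3 - q^2*t + q*t^3 + 3*q*t^2 - 4*q*t + t^3 + t^2 - 3*t - 4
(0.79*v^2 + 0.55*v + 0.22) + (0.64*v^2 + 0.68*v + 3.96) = 1.43*v^2 + 1.23*v + 4.18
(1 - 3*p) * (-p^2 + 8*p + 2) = 3*p^3 - 25*p^2 + 2*p + 2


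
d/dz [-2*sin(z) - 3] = -2*cos(z)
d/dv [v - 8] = 1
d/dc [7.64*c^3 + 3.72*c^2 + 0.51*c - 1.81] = 22.92*c^2 + 7.44*c + 0.51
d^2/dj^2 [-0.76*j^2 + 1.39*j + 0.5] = -1.52000000000000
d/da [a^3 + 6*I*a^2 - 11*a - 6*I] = 3*a^2 + 12*I*a - 11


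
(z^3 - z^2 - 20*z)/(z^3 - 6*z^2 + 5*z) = (z + 4)/(z - 1)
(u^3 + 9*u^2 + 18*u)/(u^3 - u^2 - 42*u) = (u + 3)/(u - 7)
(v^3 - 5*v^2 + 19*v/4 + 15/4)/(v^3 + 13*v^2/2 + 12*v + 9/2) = (2*v^2 - 11*v + 15)/(2*(v^2 + 6*v + 9))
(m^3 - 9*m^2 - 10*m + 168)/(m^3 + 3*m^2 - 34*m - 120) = (m - 7)/(m + 5)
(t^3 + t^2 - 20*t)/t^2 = t + 1 - 20/t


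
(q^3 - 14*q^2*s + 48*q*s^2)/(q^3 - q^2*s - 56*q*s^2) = (q - 6*s)/(q + 7*s)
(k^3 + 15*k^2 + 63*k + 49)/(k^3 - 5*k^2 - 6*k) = (k^2 + 14*k + 49)/(k*(k - 6))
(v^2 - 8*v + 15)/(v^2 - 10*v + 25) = (v - 3)/(v - 5)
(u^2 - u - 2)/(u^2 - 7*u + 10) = (u + 1)/(u - 5)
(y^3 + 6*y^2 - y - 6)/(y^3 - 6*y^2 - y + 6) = (y + 6)/(y - 6)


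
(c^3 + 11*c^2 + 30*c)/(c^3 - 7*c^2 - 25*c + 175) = c*(c + 6)/(c^2 - 12*c + 35)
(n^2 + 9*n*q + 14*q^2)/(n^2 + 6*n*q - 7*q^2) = (-n - 2*q)/(-n + q)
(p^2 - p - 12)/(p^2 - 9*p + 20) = (p + 3)/(p - 5)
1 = 1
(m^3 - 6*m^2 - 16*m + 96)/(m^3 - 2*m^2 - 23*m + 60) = (m^2 - 2*m - 24)/(m^2 + 2*m - 15)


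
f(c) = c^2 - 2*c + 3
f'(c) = 2*c - 2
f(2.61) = 4.59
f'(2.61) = 3.22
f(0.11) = 2.79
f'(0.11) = -1.78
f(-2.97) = 17.76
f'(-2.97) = -7.94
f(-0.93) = 5.72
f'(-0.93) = -3.86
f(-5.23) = 40.81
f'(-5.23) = -12.46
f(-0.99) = 5.96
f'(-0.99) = -3.98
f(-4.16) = 28.63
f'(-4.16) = -10.32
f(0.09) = 2.83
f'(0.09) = -1.82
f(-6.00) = 51.00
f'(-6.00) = -14.00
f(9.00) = 66.00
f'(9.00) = 16.00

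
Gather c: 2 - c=2 - c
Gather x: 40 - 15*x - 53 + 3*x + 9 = -12*x - 4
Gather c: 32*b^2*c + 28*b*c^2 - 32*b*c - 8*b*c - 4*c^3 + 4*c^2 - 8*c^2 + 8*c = -4*c^3 + c^2*(28*b - 4) + c*(32*b^2 - 40*b + 8)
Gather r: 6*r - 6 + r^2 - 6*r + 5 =r^2 - 1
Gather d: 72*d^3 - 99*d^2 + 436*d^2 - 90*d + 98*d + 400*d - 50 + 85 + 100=72*d^3 + 337*d^2 + 408*d + 135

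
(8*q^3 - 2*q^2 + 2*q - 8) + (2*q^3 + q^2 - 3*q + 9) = 10*q^3 - q^2 - q + 1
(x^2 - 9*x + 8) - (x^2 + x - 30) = 38 - 10*x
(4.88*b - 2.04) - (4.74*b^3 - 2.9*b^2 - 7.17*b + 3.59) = -4.74*b^3 + 2.9*b^2 + 12.05*b - 5.63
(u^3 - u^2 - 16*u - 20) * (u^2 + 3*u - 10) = u^5 + 2*u^4 - 29*u^3 - 58*u^2 + 100*u + 200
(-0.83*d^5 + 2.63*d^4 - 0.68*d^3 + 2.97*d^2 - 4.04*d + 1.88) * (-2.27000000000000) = 1.8841*d^5 - 5.9701*d^4 + 1.5436*d^3 - 6.7419*d^2 + 9.1708*d - 4.2676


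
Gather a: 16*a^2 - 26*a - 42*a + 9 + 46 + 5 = 16*a^2 - 68*a + 60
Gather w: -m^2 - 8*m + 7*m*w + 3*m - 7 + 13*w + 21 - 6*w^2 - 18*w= -m^2 - 5*m - 6*w^2 + w*(7*m - 5) + 14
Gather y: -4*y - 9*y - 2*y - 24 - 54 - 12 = -15*y - 90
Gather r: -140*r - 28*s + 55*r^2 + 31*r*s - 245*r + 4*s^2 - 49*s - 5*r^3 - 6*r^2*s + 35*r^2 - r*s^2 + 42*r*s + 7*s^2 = -5*r^3 + r^2*(90 - 6*s) + r*(-s^2 + 73*s - 385) + 11*s^2 - 77*s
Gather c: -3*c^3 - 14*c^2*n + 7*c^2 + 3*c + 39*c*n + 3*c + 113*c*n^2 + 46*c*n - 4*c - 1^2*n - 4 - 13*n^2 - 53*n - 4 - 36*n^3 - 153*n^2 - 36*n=-3*c^3 + c^2*(7 - 14*n) + c*(113*n^2 + 85*n + 2) - 36*n^3 - 166*n^2 - 90*n - 8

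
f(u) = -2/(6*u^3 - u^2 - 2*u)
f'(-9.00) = 0.00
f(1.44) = -0.15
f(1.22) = -0.29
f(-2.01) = 0.04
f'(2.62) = 0.03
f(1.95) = -0.05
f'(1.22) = 0.92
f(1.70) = -0.09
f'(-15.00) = 0.00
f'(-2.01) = 0.06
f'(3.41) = 0.01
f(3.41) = -0.01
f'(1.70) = 0.17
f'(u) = -2*(-18*u^2 + 2*u + 2)/(6*u^3 - u^2 - 2*u)^2 = 4*(9*u^2 - u - 1)/(u^2*(-6*u^2 + u + 2)^2)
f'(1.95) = 0.09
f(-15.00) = 0.00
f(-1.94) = 0.05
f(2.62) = -0.02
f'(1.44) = 0.39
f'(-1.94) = 0.07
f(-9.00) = 0.00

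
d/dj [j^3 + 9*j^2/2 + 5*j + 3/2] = 3*j^2 + 9*j + 5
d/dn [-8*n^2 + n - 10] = 1 - 16*n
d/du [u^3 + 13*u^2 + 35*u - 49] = 3*u^2 + 26*u + 35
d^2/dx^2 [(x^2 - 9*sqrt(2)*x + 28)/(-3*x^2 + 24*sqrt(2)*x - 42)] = 2*(sqrt(2)*x^3 - 42*x^2 + 294*sqrt(2)*x - 1372)/(3*(x^6 - 24*sqrt(2)*x^5 + 426*x^4 - 1696*sqrt(2)*x^3 + 5964*x^2 - 4704*sqrt(2)*x + 2744))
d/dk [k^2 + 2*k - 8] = 2*k + 2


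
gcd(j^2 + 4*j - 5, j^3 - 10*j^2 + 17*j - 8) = j - 1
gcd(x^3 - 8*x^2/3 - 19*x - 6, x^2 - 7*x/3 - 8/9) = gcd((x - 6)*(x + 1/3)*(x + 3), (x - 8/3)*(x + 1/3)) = x + 1/3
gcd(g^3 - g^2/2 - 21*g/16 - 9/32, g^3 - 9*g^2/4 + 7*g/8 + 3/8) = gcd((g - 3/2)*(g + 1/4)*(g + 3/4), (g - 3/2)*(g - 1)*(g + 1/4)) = g^2 - 5*g/4 - 3/8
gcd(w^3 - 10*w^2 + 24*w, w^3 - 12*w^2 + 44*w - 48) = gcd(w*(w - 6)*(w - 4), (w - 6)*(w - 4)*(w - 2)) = w^2 - 10*w + 24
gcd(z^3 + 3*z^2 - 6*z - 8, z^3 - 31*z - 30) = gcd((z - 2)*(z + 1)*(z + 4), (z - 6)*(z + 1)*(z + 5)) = z + 1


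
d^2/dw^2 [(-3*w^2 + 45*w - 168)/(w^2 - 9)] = 90*(w^3 - 13*w^2 + 27*w - 39)/(w^6 - 27*w^4 + 243*w^2 - 729)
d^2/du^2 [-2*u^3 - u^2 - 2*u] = -12*u - 2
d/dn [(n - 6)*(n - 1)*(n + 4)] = 3*n^2 - 6*n - 22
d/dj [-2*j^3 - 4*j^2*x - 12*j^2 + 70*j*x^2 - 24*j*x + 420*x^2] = -6*j^2 - 8*j*x - 24*j + 70*x^2 - 24*x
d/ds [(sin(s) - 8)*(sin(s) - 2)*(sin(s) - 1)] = (3*sin(s)^2 - 22*sin(s) + 26)*cos(s)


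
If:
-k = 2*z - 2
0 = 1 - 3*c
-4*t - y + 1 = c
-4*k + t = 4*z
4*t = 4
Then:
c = 1/3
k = -3/2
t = 1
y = -10/3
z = 7/4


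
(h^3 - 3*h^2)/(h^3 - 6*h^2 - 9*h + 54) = h^2/(h^2 - 3*h - 18)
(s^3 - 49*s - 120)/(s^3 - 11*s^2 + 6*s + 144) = (s + 5)/(s - 6)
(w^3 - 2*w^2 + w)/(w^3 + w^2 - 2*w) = (w - 1)/(w + 2)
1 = 1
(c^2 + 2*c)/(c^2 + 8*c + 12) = c/(c + 6)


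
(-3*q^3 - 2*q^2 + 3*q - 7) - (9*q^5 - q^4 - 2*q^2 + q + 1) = -9*q^5 + q^4 - 3*q^3 + 2*q - 8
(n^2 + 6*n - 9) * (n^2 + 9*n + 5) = n^4 + 15*n^3 + 50*n^2 - 51*n - 45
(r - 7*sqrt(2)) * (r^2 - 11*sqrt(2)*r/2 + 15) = r^3 - 25*sqrt(2)*r^2/2 + 92*r - 105*sqrt(2)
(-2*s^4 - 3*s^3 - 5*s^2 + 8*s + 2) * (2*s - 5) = -4*s^5 + 4*s^4 + 5*s^3 + 41*s^2 - 36*s - 10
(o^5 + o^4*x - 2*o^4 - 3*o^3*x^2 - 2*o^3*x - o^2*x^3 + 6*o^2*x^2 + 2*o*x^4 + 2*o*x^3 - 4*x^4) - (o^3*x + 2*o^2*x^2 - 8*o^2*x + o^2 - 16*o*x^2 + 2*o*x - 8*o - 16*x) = o^5 + o^4*x - 2*o^4 - 3*o^3*x^2 - 3*o^3*x - o^2*x^3 + 4*o^2*x^2 + 8*o^2*x - o^2 + 2*o*x^4 + 2*o*x^3 + 16*o*x^2 - 2*o*x + 8*o - 4*x^4 + 16*x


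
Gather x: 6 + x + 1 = x + 7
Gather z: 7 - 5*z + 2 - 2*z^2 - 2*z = -2*z^2 - 7*z + 9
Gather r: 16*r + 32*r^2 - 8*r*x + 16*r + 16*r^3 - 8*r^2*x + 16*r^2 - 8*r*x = 16*r^3 + r^2*(48 - 8*x) + r*(32 - 16*x)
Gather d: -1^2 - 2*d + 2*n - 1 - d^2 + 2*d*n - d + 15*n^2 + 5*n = -d^2 + d*(2*n - 3) + 15*n^2 + 7*n - 2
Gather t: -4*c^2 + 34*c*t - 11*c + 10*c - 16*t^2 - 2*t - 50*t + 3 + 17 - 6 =-4*c^2 - c - 16*t^2 + t*(34*c - 52) + 14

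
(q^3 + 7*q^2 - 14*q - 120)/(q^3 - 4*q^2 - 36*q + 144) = (q + 5)/(q - 6)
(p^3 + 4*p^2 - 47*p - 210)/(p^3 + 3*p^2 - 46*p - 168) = (p + 5)/(p + 4)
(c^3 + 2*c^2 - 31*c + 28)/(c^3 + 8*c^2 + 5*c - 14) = (c - 4)/(c + 2)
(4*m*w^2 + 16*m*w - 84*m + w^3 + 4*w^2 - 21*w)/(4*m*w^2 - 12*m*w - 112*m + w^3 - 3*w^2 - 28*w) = (w^2 + 4*w - 21)/(w^2 - 3*w - 28)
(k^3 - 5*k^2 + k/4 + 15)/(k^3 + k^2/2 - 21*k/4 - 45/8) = 2*(k - 4)/(2*k + 3)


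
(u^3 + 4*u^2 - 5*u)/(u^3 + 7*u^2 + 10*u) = (u - 1)/(u + 2)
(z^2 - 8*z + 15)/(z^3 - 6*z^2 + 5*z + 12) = (z - 5)/(z^2 - 3*z - 4)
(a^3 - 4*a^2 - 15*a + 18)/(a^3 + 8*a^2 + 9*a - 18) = (a - 6)/(a + 6)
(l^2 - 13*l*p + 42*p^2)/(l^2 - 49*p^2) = (l - 6*p)/(l + 7*p)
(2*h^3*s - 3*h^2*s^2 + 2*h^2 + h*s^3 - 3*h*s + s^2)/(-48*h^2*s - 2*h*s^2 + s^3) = (-2*h^3*s + 3*h^2*s^2 - 2*h^2 - h*s^3 + 3*h*s - s^2)/(s*(48*h^2 + 2*h*s - s^2))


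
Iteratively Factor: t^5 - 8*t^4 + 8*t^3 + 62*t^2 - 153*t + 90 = (t - 2)*(t^4 - 6*t^3 - 4*t^2 + 54*t - 45) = (t - 2)*(t - 1)*(t^3 - 5*t^2 - 9*t + 45) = (t - 2)*(t - 1)*(t + 3)*(t^2 - 8*t + 15) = (t - 3)*(t - 2)*(t - 1)*(t + 3)*(t - 5)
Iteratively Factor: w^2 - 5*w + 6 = (w - 3)*(w - 2)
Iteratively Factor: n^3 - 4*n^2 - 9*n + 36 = (n - 3)*(n^2 - n - 12) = (n - 3)*(n + 3)*(n - 4)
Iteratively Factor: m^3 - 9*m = (m)*(m^2 - 9) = m*(m + 3)*(m - 3)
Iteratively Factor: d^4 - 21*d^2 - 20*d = (d + 4)*(d^3 - 4*d^2 - 5*d) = (d - 5)*(d + 4)*(d^2 + d) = (d - 5)*(d + 1)*(d + 4)*(d)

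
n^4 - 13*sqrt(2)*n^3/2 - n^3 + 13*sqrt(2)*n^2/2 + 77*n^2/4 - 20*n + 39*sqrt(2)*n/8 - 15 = (n - 3/2)*(n + 1/2)*(n - 4*sqrt(2))*(n - 5*sqrt(2)/2)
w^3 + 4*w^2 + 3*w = w*(w + 1)*(w + 3)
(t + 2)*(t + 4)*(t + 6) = t^3 + 12*t^2 + 44*t + 48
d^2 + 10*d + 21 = (d + 3)*(d + 7)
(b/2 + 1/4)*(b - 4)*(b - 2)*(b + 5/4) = b^4/2 - 17*b^3/8 - 15*b^2/16 + 41*b/8 + 5/2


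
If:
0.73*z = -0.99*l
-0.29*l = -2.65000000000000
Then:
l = 9.14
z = -12.39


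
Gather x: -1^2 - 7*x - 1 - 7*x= -14*x - 2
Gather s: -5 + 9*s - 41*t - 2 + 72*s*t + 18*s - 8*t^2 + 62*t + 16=s*(72*t + 27) - 8*t^2 + 21*t + 9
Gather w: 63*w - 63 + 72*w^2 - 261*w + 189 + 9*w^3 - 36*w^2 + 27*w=9*w^3 + 36*w^2 - 171*w + 126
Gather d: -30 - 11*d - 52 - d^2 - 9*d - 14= -d^2 - 20*d - 96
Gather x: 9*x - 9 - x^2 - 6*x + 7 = -x^2 + 3*x - 2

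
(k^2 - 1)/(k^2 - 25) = (k^2 - 1)/(k^2 - 25)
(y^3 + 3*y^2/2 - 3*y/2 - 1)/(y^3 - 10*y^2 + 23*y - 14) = (y^2 + 5*y/2 + 1)/(y^2 - 9*y + 14)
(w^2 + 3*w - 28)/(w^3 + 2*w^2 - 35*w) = (w - 4)/(w*(w - 5))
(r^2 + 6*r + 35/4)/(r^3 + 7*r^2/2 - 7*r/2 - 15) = (r + 7/2)/(r^2 + r - 6)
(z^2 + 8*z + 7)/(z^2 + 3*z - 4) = (z^2 + 8*z + 7)/(z^2 + 3*z - 4)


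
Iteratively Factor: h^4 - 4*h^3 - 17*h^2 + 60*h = (h)*(h^3 - 4*h^2 - 17*h + 60) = h*(h + 4)*(h^2 - 8*h + 15) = h*(h - 5)*(h + 4)*(h - 3)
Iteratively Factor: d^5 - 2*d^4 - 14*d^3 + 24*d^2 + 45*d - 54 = (d - 3)*(d^4 + d^3 - 11*d^2 - 9*d + 18) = (d - 3)*(d + 2)*(d^3 - d^2 - 9*d + 9) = (d - 3)*(d - 1)*(d + 2)*(d^2 - 9) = (d - 3)*(d - 1)*(d + 2)*(d + 3)*(d - 3)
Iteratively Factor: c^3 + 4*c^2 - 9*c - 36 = (c - 3)*(c^2 + 7*c + 12) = (c - 3)*(c + 4)*(c + 3)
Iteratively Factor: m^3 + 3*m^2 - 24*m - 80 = (m + 4)*(m^2 - m - 20) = (m - 5)*(m + 4)*(m + 4)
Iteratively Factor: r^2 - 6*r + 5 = (r - 5)*(r - 1)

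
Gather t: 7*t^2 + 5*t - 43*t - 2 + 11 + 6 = 7*t^2 - 38*t + 15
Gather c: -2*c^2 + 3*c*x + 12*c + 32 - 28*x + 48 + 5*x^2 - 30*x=-2*c^2 + c*(3*x + 12) + 5*x^2 - 58*x + 80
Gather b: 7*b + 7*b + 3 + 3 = 14*b + 6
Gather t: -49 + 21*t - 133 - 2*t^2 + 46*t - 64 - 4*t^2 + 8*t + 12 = -6*t^2 + 75*t - 234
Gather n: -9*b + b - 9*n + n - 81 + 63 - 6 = -8*b - 8*n - 24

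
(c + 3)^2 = c^2 + 6*c + 9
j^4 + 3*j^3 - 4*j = j*(j - 1)*(j + 2)^2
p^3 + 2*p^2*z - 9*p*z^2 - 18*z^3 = (p - 3*z)*(p + 2*z)*(p + 3*z)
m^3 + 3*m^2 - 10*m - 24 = (m - 3)*(m + 2)*(m + 4)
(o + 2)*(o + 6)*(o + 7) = o^3 + 15*o^2 + 68*o + 84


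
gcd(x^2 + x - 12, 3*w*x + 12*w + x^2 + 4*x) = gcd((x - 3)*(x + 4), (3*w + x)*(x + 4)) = x + 4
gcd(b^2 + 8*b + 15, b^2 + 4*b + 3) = b + 3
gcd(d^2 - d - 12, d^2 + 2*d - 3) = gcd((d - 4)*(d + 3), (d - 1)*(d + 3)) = d + 3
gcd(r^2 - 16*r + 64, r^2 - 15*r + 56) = r - 8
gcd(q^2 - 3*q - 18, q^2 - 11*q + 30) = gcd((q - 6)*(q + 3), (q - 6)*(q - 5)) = q - 6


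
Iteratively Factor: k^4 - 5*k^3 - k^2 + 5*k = (k - 5)*(k^3 - k) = (k - 5)*(k + 1)*(k^2 - k) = (k - 5)*(k - 1)*(k + 1)*(k)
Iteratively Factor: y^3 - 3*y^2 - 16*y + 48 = (y + 4)*(y^2 - 7*y + 12) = (y - 3)*(y + 4)*(y - 4)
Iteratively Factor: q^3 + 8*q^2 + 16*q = (q)*(q^2 + 8*q + 16) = q*(q + 4)*(q + 4)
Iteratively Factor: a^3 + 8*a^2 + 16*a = (a)*(a^2 + 8*a + 16) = a*(a + 4)*(a + 4)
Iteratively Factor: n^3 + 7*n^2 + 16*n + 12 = (n + 2)*(n^2 + 5*n + 6) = (n + 2)*(n + 3)*(n + 2)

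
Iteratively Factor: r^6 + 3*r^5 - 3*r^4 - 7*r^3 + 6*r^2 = (r + 2)*(r^5 + r^4 - 5*r^3 + 3*r^2) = (r + 2)*(r + 3)*(r^4 - 2*r^3 + r^2) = (r - 1)*(r + 2)*(r + 3)*(r^3 - r^2) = r*(r - 1)*(r + 2)*(r + 3)*(r^2 - r) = r*(r - 1)^2*(r + 2)*(r + 3)*(r)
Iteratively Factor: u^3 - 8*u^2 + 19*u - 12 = (u - 3)*(u^2 - 5*u + 4) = (u - 3)*(u - 1)*(u - 4)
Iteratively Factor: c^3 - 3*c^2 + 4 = (c - 2)*(c^2 - c - 2) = (c - 2)*(c + 1)*(c - 2)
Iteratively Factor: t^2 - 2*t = (t)*(t - 2)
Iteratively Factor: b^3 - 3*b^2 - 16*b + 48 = (b - 4)*(b^2 + b - 12) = (b - 4)*(b + 4)*(b - 3)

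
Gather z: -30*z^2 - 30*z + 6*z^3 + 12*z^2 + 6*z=6*z^3 - 18*z^2 - 24*z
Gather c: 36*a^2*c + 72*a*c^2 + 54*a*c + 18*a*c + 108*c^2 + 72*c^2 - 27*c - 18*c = c^2*(72*a + 180) + c*(36*a^2 + 72*a - 45)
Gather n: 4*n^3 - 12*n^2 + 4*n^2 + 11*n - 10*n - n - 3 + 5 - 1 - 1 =4*n^3 - 8*n^2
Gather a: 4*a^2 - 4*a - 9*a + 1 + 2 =4*a^2 - 13*a + 3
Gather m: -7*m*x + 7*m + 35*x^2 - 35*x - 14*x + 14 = m*(7 - 7*x) + 35*x^2 - 49*x + 14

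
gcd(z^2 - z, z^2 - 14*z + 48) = 1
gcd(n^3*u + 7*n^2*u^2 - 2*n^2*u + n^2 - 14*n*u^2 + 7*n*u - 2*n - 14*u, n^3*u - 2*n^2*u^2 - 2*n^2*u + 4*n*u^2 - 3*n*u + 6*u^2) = 1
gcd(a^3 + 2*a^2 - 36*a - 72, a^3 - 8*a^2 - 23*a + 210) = a - 6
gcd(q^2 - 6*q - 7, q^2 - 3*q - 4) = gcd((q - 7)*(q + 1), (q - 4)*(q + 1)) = q + 1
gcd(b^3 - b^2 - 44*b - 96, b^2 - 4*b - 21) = b + 3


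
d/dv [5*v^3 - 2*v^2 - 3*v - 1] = 15*v^2 - 4*v - 3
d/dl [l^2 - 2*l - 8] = 2*l - 2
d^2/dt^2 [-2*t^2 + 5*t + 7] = -4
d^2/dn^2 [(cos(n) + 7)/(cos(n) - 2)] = 9*(sin(n)^2 - 2*cos(n) + 1)/(cos(n) - 2)^3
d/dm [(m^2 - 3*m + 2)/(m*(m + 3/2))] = 2*(9*m^2 - 8*m - 6)/(m^2*(4*m^2 + 12*m + 9))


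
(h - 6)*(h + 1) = h^2 - 5*h - 6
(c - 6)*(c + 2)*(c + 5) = c^3 + c^2 - 32*c - 60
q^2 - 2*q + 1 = (q - 1)^2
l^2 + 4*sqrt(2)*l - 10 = (l - sqrt(2))*(l + 5*sqrt(2))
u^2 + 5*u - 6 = (u - 1)*(u + 6)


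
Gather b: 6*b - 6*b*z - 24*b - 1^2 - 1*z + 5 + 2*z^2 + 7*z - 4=b*(-6*z - 18) + 2*z^2 + 6*z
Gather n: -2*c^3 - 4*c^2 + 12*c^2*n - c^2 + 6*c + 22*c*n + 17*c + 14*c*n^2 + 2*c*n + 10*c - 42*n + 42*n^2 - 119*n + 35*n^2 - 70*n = -2*c^3 - 5*c^2 + 33*c + n^2*(14*c + 77) + n*(12*c^2 + 24*c - 231)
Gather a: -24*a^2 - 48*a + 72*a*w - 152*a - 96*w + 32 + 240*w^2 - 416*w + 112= -24*a^2 + a*(72*w - 200) + 240*w^2 - 512*w + 144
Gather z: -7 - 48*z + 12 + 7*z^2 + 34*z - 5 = 7*z^2 - 14*z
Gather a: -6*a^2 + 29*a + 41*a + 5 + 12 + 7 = -6*a^2 + 70*a + 24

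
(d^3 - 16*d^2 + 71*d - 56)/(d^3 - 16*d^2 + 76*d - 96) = (d^2 - 8*d + 7)/(d^2 - 8*d + 12)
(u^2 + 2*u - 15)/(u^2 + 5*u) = (u - 3)/u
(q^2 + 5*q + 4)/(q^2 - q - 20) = (q + 1)/(q - 5)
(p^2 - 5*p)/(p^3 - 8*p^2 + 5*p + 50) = p/(p^2 - 3*p - 10)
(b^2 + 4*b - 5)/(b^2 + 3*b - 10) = (b - 1)/(b - 2)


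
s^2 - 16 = (s - 4)*(s + 4)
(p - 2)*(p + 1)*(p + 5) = p^3 + 4*p^2 - 7*p - 10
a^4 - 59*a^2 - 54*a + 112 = (a - 8)*(a - 1)*(a + 2)*(a + 7)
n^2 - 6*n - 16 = (n - 8)*(n + 2)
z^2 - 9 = (z - 3)*(z + 3)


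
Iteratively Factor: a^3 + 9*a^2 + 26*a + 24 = (a + 2)*(a^2 + 7*a + 12) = (a + 2)*(a + 4)*(a + 3)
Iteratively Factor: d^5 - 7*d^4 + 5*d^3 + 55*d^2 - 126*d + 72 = (d - 4)*(d^4 - 3*d^3 - 7*d^2 + 27*d - 18) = (d - 4)*(d - 1)*(d^3 - 2*d^2 - 9*d + 18) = (d - 4)*(d - 3)*(d - 1)*(d^2 + d - 6) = (d - 4)*(d - 3)*(d - 1)*(d + 3)*(d - 2)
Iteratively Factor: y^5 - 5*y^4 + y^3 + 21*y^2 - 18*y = (y - 3)*(y^4 - 2*y^3 - 5*y^2 + 6*y) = (y - 3)^2*(y^3 + y^2 - 2*y) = (y - 3)^2*(y - 1)*(y^2 + 2*y) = y*(y - 3)^2*(y - 1)*(y + 2)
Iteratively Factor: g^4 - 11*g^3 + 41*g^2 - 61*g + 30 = (g - 1)*(g^3 - 10*g^2 + 31*g - 30) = (g - 3)*(g - 1)*(g^2 - 7*g + 10) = (g - 3)*(g - 2)*(g - 1)*(g - 5)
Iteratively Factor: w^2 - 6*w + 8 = (w - 2)*(w - 4)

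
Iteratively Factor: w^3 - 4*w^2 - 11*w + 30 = (w - 2)*(w^2 - 2*w - 15) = (w - 2)*(w + 3)*(w - 5)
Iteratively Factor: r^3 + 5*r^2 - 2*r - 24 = (r + 4)*(r^2 + r - 6) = (r - 2)*(r + 4)*(r + 3)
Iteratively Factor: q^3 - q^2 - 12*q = (q - 4)*(q^2 + 3*q) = (q - 4)*(q + 3)*(q)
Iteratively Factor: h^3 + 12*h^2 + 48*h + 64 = (h + 4)*(h^2 + 8*h + 16) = (h + 4)^2*(h + 4)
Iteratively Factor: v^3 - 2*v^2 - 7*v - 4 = (v - 4)*(v^2 + 2*v + 1) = (v - 4)*(v + 1)*(v + 1)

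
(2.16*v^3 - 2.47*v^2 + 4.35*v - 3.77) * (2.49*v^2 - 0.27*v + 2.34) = 5.3784*v^5 - 6.7335*v^4 + 16.5528*v^3 - 16.3416*v^2 + 11.1969*v - 8.8218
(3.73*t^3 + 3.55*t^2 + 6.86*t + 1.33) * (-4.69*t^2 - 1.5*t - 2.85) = -17.4937*t^5 - 22.2445*t^4 - 48.1289*t^3 - 26.6452*t^2 - 21.546*t - 3.7905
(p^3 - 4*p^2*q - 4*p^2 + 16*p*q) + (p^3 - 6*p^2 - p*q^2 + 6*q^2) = 2*p^3 - 4*p^2*q - 10*p^2 - p*q^2 + 16*p*q + 6*q^2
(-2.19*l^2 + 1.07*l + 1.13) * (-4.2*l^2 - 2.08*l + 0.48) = 9.198*l^4 + 0.0611999999999995*l^3 - 8.0228*l^2 - 1.8368*l + 0.5424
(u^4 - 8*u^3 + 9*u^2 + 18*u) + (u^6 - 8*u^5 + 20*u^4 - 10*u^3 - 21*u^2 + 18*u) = u^6 - 8*u^5 + 21*u^4 - 18*u^3 - 12*u^2 + 36*u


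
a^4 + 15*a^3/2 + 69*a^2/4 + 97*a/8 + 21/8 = (a + 1/2)^2*(a + 3)*(a + 7/2)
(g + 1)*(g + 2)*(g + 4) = g^3 + 7*g^2 + 14*g + 8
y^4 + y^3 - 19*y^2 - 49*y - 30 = (y - 5)*(y + 1)*(y + 2)*(y + 3)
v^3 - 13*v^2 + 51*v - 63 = (v - 7)*(v - 3)^2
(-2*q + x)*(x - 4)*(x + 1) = -2*q*x^2 + 6*q*x + 8*q + x^3 - 3*x^2 - 4*x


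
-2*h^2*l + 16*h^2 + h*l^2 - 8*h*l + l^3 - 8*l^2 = (-h + l)*(2*h + l)*(l - 8)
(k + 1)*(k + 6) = k^2 + 7*k + 6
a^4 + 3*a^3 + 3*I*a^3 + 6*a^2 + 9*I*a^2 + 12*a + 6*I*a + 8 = (a + 1)*(a + 2)*(a - I)*(a + 4*I)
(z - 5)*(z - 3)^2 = z^3 - 11*z^2 + 39*z - 45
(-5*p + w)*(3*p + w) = -15*p^2 - 2*p*w + w^2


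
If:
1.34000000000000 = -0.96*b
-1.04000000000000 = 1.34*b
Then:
No Solution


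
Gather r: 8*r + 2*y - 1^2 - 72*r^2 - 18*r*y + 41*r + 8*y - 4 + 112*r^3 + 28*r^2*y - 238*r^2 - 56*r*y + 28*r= 112*r^3 + r^2*(28*y - 310) + r*(77 - 74*y) + 10*y - 5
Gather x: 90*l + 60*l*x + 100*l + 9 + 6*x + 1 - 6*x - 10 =60*l*x + 190*l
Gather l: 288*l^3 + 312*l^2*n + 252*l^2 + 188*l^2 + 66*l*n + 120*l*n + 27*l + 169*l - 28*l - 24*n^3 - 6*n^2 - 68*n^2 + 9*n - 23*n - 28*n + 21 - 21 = 288*l^3 + l^2*(312*n + 440) + l*(186*n + 168) - 24*n^3 - 74*n^2 - 42*n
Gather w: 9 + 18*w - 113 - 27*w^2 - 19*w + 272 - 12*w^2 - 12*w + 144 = -39*w^2 - 13*w + 312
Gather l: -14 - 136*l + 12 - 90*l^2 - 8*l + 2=-90*l^2 - 144*l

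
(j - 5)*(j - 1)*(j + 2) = j^3 - 4*j^2 - 7*j + 10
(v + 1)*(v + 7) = v^2 + 8*v + 7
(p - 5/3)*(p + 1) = p^2 - 2*p/3 - 5/3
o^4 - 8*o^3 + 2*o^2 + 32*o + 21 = (o - 7)*(o - 3)*(o + 1)^2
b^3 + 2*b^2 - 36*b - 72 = (b - 6)*(b + 2)*(b + 6)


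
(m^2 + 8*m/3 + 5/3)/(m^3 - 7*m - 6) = (m + 5/3)/(m^2 - m - 6)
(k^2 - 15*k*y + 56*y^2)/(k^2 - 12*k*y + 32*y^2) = (-k + 7*y)/(-k + 4*y)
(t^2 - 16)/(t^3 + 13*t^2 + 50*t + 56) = (t - 4)/(t^2 + 9*t + 14)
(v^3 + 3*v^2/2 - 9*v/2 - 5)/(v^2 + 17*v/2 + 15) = (v^2 - v - 2)/(v + 6)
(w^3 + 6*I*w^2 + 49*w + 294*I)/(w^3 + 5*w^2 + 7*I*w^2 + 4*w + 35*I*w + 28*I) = (w^2 - I*w + 42)/(w^2 + 5*w + 4)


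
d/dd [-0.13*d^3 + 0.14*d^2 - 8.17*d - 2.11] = -0.39*d^2 + 0.28*d - 8.17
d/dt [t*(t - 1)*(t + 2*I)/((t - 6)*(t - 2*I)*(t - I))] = (t^4*(-5 - 5*I) + t^3*(-4 + 40*I) + t^2*(8 - 34*I) + t*(-24 + 48*I) - 24*I)/(t^6 + t^5*(-12 - 6*I) + t^4*(23 + 72*I) + t^3*(156 - 204*I) + t^2*(-464 - 144*I) + t*(-48 + 432*I) + 144)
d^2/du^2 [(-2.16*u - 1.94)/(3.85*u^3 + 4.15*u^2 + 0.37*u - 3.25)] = (-192.0996*u^5 - 552.1362*u^4 - 564.18896*u^3 - 541.37508*u^2 - 338.31672*u - 58.057472)/(57.066625*u^9 + 184.540125*u^8 + 215.37285*u^7 - 37.57595*u^6 - 290.86308*u^5 - 193.99272*u^4 + 92.105278*u^3 + 130.16835*u^2 + 11.724375*u - 34.328125)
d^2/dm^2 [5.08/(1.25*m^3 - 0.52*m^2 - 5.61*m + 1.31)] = ((5.2832 - 38.1*m)*(1.25*m^3 - 0.52*m^2 - 5.61*m + 1.31) + 5.08*(-7.5*m^2 + 2.08*m + 11.22)*(-3.75*m^2 + 1.04*m + 5.61))/(1.25*m^3 - 0.52*m^2 - 5.61*m + 1.31)^3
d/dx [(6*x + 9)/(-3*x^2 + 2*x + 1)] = 6*(3*x^2 + 9*x - 2)/(9*x^4 - 12*x^3 - 2*x^2 + 4*x + 1)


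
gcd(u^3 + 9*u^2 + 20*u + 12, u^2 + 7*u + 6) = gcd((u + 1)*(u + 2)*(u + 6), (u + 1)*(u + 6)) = u^2 + 7*u + 6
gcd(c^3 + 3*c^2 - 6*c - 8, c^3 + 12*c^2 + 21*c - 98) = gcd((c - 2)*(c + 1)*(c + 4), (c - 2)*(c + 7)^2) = c - 2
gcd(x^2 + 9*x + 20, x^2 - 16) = x + 4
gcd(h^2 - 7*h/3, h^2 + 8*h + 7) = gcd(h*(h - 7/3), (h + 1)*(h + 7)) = 1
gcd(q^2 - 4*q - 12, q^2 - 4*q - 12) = q^2 - 4*q - 12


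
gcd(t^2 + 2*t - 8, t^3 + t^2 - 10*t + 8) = t^2 + 2*t - 8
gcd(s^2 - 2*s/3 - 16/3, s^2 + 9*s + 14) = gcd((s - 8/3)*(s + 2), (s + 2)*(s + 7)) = s + 2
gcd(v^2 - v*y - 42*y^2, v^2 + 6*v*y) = v + 6*y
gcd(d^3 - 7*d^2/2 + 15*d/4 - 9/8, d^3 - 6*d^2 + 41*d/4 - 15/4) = d - 1/2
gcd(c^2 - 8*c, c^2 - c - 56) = c - 8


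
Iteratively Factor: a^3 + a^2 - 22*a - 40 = (a - 5)*(a^2 + 6*a + 8) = (a - 5)*(a + 4)*(a + 2)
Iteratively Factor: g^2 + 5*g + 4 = (g + 4)*(g + 1)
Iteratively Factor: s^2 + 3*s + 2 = (s + 1)*(s + 2)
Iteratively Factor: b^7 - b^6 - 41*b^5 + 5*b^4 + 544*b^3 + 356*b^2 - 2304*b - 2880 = (b - 3)*(b^6 + 2*b^5 - 35*b^4 - 100*b^3 + 244*b^2 + 1088*b + 960) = (b - 3)*(b + 2)*(b^5 - 35*b^3 - 30*b^2 + 304*b + 480) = (b - 3)*(b + 2)^2*(b^4 - 2*b^3 - 31*b^2 + 32*b + 240) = (b - 3)*(b + 2)^2*(b + 3)*(b^3 - 5*b^2 - 16*b + 80) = (b - 3)*(b + 2)^2*(b + 3)*(b + 4)*(b^2 - 9*b + 20) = (b - 5)*(b - 3)*(b + 2)^2*(b + 3)*(b + 4)*(b - 4)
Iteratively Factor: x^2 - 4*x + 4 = (x - 2)*(x - 2)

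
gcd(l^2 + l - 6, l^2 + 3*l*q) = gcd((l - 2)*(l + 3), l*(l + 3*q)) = 1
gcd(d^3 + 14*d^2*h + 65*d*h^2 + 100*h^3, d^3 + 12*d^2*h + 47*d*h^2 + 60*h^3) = d^2 + 9*d*h + 20*h^2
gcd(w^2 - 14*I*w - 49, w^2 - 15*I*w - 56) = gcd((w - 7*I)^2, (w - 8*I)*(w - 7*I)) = w - 7*I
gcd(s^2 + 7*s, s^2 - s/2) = s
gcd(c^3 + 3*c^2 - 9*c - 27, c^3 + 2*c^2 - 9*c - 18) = c^2 - 9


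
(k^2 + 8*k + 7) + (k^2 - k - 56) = 2*k^2 + 7*k - 49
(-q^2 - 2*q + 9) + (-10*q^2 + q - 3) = -11*q^2 - q + 6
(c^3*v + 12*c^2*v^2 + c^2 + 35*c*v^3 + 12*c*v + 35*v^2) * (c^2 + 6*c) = c^5*v + 12*c^4*v^2 + 6*c^4*v + c^4 + 35*c^3*v^3 + 72*c^3*v^2 + 12*c^3*v + 6*c^3 + 210*c^2*v^3 + 35*c^2*v^2 + 72*c^2*v + 210*c*v^2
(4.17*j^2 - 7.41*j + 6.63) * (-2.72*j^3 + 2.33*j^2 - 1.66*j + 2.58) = -11.3424*j^5 + 29.8713*j^4 - 42.2211*j^3 + 38.5071*j^2 - 30.1236*j + 17.1054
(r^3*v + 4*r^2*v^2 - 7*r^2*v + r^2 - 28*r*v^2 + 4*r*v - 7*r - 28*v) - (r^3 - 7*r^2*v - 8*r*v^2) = r^3*v - r^3 + 4*r^2*v^2 + r^2 - 20*r*v^2 + 4*r*v - 7*r - 28*v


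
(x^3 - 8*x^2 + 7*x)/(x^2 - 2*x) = (x^2 - 8*x + 7)/(x - 2)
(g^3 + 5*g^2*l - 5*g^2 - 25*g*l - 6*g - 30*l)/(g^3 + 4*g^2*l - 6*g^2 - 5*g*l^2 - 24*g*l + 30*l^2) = (g + 1)/(g - l)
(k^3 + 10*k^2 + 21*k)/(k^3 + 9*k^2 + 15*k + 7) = k*(k + 3)/(k^2 + 2*k + 1)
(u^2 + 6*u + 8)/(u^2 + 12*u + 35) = (u^2 + 6*u + 8)/(u^2 + 12*u + 35)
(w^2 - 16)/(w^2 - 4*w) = (w + 4)/w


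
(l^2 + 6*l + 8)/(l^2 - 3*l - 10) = (l + 4)/(l - 5)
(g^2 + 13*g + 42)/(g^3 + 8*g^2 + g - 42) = (g + 6)/(g^2 + g - 6)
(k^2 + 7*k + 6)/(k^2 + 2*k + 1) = (k + 6)/(k + 1)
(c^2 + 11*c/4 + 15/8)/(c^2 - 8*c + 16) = (8*c^2 + 22*c + 15)/(8*(c^2 - 8*c + 16))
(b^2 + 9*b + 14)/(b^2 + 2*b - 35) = (b + 2)/(b - 5)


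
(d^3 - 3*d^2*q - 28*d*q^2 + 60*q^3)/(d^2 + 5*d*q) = d - 8*q + 12*q^2/d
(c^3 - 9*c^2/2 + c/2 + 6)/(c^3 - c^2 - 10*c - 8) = (c - 3/2)/(c + 2)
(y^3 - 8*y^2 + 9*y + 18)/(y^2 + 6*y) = (y^3 - 8*y^2 + 9*y + 18)/(y*(y + 6))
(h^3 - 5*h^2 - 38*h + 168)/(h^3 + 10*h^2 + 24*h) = (h^2 - 11*h + 28)/(h*(h + 4))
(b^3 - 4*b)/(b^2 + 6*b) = (b^2 - 4)/(b + 6)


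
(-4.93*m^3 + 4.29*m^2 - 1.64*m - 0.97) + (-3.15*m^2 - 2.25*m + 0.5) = -4.93*m^3 + 1.14*m^2 - 3.89*m - 0.47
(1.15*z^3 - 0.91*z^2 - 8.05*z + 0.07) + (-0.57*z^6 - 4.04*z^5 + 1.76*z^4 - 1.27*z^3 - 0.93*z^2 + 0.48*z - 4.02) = -0.57*z^6 - 4.04*z^5 + 1.76*z^4 - 0.12*z^3 - 1.84*z^2 - 7.57*z - 3.95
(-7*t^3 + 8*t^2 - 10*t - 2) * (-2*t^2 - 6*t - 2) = 14*t^5 + 26*t^4 - 14*t^3 + 48*t^2 + 32*t + 4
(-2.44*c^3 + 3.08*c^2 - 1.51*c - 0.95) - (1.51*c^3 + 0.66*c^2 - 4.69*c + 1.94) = -3.95*c^3 + 2.42*c^2 + 3.18*c - 2.89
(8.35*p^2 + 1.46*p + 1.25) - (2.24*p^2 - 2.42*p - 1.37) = 6.11*p^2 + 3.88*p + 2.62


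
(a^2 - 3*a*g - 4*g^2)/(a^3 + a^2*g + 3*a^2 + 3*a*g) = (a - 4*g)/(a*(a + 3))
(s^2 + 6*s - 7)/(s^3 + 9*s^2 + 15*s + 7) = (s - 1)/(s^2 + 2*s + 1)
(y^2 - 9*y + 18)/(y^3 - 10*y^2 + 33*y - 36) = (y - 6)/(y^2 - 7*y + 12)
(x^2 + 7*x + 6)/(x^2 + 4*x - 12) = (x + 1)/(x - 2)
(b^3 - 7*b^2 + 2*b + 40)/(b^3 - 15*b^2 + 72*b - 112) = (b^2 - 3*b - 10)/(b^2 - 11*b + 28)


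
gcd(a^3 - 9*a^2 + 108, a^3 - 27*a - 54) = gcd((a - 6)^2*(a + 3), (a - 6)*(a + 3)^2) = a^2 - 3*a - 18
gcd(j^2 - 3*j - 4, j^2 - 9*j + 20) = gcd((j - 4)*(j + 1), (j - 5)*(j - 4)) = j - 4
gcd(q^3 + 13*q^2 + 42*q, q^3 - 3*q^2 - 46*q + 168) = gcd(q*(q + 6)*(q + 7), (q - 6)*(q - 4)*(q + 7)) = q + 7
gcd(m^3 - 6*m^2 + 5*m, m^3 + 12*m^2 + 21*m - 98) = 1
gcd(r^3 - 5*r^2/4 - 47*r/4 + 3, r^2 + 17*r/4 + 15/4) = r + 3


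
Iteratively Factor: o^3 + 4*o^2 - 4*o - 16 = (o - 2)*(o^2 + 6*o + 8) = (o - 2)*(o + 2)*(o + 4)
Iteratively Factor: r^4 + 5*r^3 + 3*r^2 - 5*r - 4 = (r + 1)*(r^3 + 4*r^2 - r - 4) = (r + 1)*(r + 4)*(r^2 - 1) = (r - 1)*(r + 1)*(r + 4)*(r + 1)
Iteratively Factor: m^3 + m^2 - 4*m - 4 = (m - 2)*(m^2 + 3*m + 2) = (m - 2)*(m + 1)*(m + 2)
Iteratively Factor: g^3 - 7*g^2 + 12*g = (g - 4)*(g^2 - 3*g) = (g - 4)*(g - 3)*(g)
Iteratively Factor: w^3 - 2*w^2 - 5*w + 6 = (w - 1)*(w^2 - w - 6) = (w - 1)*(w + 2)*(w - 3)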